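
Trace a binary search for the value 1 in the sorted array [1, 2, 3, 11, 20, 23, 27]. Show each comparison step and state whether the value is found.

Binary search for 1 in [1, 2, 3, 11, 20, 23, 27]:

lo=0, hi=6, mid=3, arr[mid]=11 -> 11 > 1, search left half
lo=0, hi=2, mid=1, arr[mid]=2 -> 2 > 1, search left half
lo=0, hi=0, mid=0, arr[mid]=1 -> Found target at index 0!

Binary search finds 1 at index 0 after 3 comparisons. The search repeatedly halves the search space by comparing with the middle element.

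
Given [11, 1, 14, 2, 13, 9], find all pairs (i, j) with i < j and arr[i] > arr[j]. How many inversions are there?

Finding inversions in [11, 1, 14, 2, 13, 9]:

(0, 1): arr[0]=11 > arr[1]=1
(0, 3): arr[0]=11 > arr[3]=2
(0, 5): arr[0]=11 > arr[5]=9
(2, 3): arr[2]=14 > arr[3]=2
(2, 4): arr[2]=14 > arr[4]=13
(2, 5): arr[2]=14 > arr[5]=9
(4, 5): arr[4]=13 > arr[5]=9

Total inversions: 7

The array has 7 inversion(s): (0,1), (0,3), (0,5), (2,3), (2,4), (2,5), (4,5). Each pair (i,j) satisfies i < j and arr[i] > arr[j].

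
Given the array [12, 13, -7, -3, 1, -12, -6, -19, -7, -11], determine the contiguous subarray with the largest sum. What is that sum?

Using Kadane's algorithm on [12, 13, -7, -3, 1, -12, -6, -19, -7, -11]:

Scanning through the array:
Position 1 (value 13): max_ending_here = 25, max_so_far = 25
Position 2 (value -7): max_ending_here = 18, max_so_far = 25
Position 3 (value -3): max_ending_here = 15, max_so_far = 25
Position 4 (value 1): max_ending_here = 16, max_so_far = 25
Position 5 (value -12): max_ending_here = 4, max_so_far = 25
Position 6 (value -6): max_ending_here = -2, max_so_far = 25
Position 7 (value -19): max_ending_here = -19, max_so_far = 25
Position 8 (value -7): max_ending_here = -7, max_so_far = 25
Position 9 (value -11): max_ending_here = -11, max_so_far = 25

Maximum subarray: [12, 13]
Maximum sum: 25

The maximum subarray is [12, 13] with sum 25. This subarray runs from index 0 to index 1.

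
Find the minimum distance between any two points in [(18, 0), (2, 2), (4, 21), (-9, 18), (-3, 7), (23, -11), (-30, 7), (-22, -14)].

Computing all pairwise distances among 8 points:

d((18, 0), (2, 2)) = 16.1245
d((18, 0), (4, 21)) = 25.2389
d((18, 0), (-9, 18)) = 32.45
d((18, 0), (-3, 7)) = 22.1359
d((18, 0), (23, -11)) = 12.083
d((18, 0), (-30, 7)) = 48.5077
d((18, 0), (-22, -14)) = 42.3792
d((2, 2), (4, 21)) = 19.105
d((2, 2), (-9, 18)) = 19.4165
d((2, 2), (-3, 7)) = 7.0711 <-- minimum
d((2, 2), (23, -11)) = 24.6982
d((2, 2), (-30, 7)) = 32.3883
d((2, 2), (-22, -14)) = 28.8444
d((4, 21), (-9, 18)) = 13.3417
d((4, 21), (-3, 7)) = 15.6525
d((4, 21), (23, -11)) = 37.2156
d((4, 21), (-30, 7)) = 36.7696
d((4, 21), (-22, -14)) = 43.6005
d((-9, 18), (-3, 7)) = 12.53
d((-9, 18), (23, -11)) = 43.1856
d((-9, 18), (-30, 7)) = 23.7065
d((-9, 18), (-22, -14)) = 34.5398
d((-3, 7), (23, -11)) = 31.6228
d((-3, 7), (-30, 7)) = 27.0
d((-3, 7), (-22, -14)) = 28.3196
d((23, -11), (-30, 7)) = 55.9732
d((23, -11), (-22, -14)) = 45.0999
d((-30, 7), (-22, -14)) = 22.4722

Closest pair: (2, 2) and (-3, 7) with distance 7.0711

The closest pair is (2, 2) and (-3, 7) with Euclidean distance 7.0711. For 8 points, brute-force pairwise comparison is shown above. For large n, the divide-and-conquer algorithm (sort by x, recurse on halves, check the dividing strip) achieves O(n log n).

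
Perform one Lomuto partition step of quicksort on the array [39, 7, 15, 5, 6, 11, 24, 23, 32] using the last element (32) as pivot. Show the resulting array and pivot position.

Lomuto partition with pivot = 32:

Initial array: [39, 7, 15, 5, 6, 11, 24, 23, 32]

arr[0]=39 > 32: no swap
arr[1]=7 <= 32: swap with position 0, array becomes [7, 39, 15, 5, 6, 11, 24, 23, 32]
arr[2]=15 <= 32: swap with position 1, array becomes [7, 15, 39, 5, 6, 11, 24, 23, 32]
arr[3]=5 <= 32: swap with position 2, array becomes [7, 15, 5, 39, 6, 11, 24, 23, 32]
arr[4]=6 <= 32: swap with position 3, array becomes [7, 15, 5, 6, 39, 11, 24, 23, 32]
arr[5]=11 <= 32: swap with position 4, array becomes [7, 15, 5, 6, 11, 39, 24, 23, 32]
arr[6]=24 <= 32: swap with position 5, array becomes [7, 15, 5, 6, 11, 24, 39, 23, 32]
arr[7]=23 <= 32: swap with position 6, array becomes [7, 15, 5, 6, 11, 24, 23, 39, 32]

Place pivot at position 7: [7, 15, 5, 6, 11, 24, 23, 32, 39]
Pivot position: 7

After partitioning with pivot 32, the array becomes [7, 15, 5, 6, 11, 24, 23, 32, 39]. The pivot is placed at index 7. All elements to the left of the pivot are <= 32, and all elements to the right are > 32.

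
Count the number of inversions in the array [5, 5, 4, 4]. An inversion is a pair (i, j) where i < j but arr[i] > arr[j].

Finding inversions in [5, 5, 4, 4]:

(0, 2): arr[0]=5 > arr[2]=4
(0, 3): arr[0]=5 > arr[3]=4
(1, 2): arr[1]=5 > arr[2]=4
(1, 3): arr[1]=5 > arr[3]=4

Total inversions: 4

The array has 4 inversion(s): (0,2), (0,3), (1,2), (1,3). Each pair (i,j) satisfies i < j and arr[i] > arr[j].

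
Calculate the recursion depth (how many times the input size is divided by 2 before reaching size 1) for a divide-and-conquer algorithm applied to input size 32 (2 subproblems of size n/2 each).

For divide and conquer with division factor 2:

Problem sizes at each level:
Level 0: 32
Level 1: 16
Level 2: 8
Level 3: 4
Level 4: 2
Level 5: 1

The root is level 0 and the size-1 base case is level 5 (the tree spans levels 0 through 5, i.e. 6 levels counting the root), so the depth is the number of divisions: log_2(32) = 5

The recursion tree depth is log_2(32) = 5. At each level, the problem size is divided by 2, so it takes 5 divisions to reduce to a base case of size 1. The algorithm makes 2 recursive calls at each level.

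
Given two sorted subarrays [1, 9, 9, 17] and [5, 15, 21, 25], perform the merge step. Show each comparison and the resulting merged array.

Merging process:

Compare 1 vs 5: take 1 from left. Merged: [1]
Compare 9 vs 5: take 5 from right. Merged: [1, 5]
Compare 9 vs 15: take 9 from left. Merged: [1, 5, 9]
Compare 9 vs 15: take 9 from left. Merged: [1, 5, 9, 9]
Compare 17 vs 15: take 15 from right. Merged: [1, 5, 9, 9, 15]
Compare 17 vs 21: take 17 from left. Merged: [1, 5, 9, 9, 15, 17]
Append remaining from right: [21, 25]. Merged: [1, 5, 9, 9, 15, 17, 21, 25]

Final merged array: [1, 5, 9, 9, 15, 17, 21, 25]
Total comparisons: 6

The merged array is [1, 5, 9, 9, 15, 17, 21, 25], requiring 6 comparisons. The merge step runs in O(n) time where n is the total number of elements.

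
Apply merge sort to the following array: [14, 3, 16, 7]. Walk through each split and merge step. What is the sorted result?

Merge sort trace:

Split: [14, 3, 16, 7] -> [14, 3] and [16, 7]
  Split: [14, 3] -> [14] and [3]
  Merge: [14] + [3] -> [3, 14]
  Split: [16, 7] -> [16] and [7]
  Merge: [16] + [7] -> [7, 16]
Merge: [3, 14] + [7, 16] -> [3, 7, 14, 16]

Final sorted array: [3, 7, 14, 16]

The merge sort proceeds by recursively splitting the array and merging sorted halves.
After all merges, the sorted array is [3, 7, 14, 16].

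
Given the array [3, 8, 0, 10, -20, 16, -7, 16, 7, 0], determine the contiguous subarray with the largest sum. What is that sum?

Using Kadane's algorithm on [3, 8, 0, 10, -20, 16, -7, 16, 7, 0]:

Scanning through the array:
Position 1 (value 8): max_ending_here = 11, max_so_far = 11
Position 2 (value 0): max_ending_here = 11, max_so_far = 11
Position 3 (value 10): max_ending_here = 21, max_so_far = 21
Position 4 (value -20): max_ending_here = 1, max_so_far = 21
Position 5 (value 16): max_ending_here = 17, max_so_far = 21
Position 6 (value -7): max_ending_here = 10, max_so_far = 21
Position 7 (value 16): max_ending_here = 26, max_so_far = 26
Position 8 (value 7): max_ending_here = 33, max_so_far = 33
Position 9 (value 0): max_ending_here = 33, max_so_far = 33

Maximum subarray: [3, 8, 0, 10, -20, 16, -7, 16, 7]
Maximum sum: 33

The maximum subarray is [3, 8, 0, 10, -20, 16, -7, 16, 7] with sum 33. This subarray runs from index 0 to index 8.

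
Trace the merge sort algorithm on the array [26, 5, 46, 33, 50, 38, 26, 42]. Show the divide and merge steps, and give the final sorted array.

Merge sort trace:

Split: [26, 5, 46, 33, 50, 38, 26, 42] -> [26, 5, 46, 33] and [50, 38, 26, 42]
  Split: [26, 5, 46, 33] -> [26, 5] and [46, 33]
    Split: [26, 5] -> [26] and [5]
    Merge: [26] + [5] -> [5, 26]
    Split: [46, 33] -> [46] and [33]
    Merge: [46] + [33] -> [33, 46]
  Merge: [5, 26] + [33, 46] -> [5, 26, 33, 46]
  Split: [50, 38, 26, 42] -> [50, 38] and [26, 42]
    Split: [50, 38] -> [50] and [38]
    Merge: [50] + [38] -> [38, 50]
    Split: [26, 42] -> [26] and [42]
    Merge: [26] + [42] -> [26, 42]
  Merge: [38, 50] + [26, 42] -> [26, 38, 42, 50]
Merge: [5, 26, 33, 46] + [26, 38, 42, 50] -> [5, 26, 26, 33, 38, 42, 46, 50]

Final sorted array: [5, 26, 26, 33, 38, 42, 46, 50]

The merge sort proceeds by recursively splitting the array and merging sorted halves.
After all merges, the sorted array is [5, 26, 26, 33, 38, 42, 46, 50].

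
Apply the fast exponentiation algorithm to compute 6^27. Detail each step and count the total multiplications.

Computing 6^27 by squaring (build up from 6^1; each line after the first costs one multiplication):

6^1 = 6
6^2 = (6^1)^2 = 6^2 = 36
6^3 = 6 * 6^2 = 6 * 36 = 216
6^6 = (6^3)^2 = 216^2 = 46656
6^12 = (6^6)^2 = 46656^2 = 2176782336
6^13 = 6 * 6^12 = 6 * 2176782336 = 13060694016
6^26 = (6^13)^2 = 13060694016^2 = 170581728179578208256
6^27 = 6 * 6^26 = 6 * 170581728179578208256 = 1023490369077469249536

Result: 1023490369077469249536
Multiplications needed: 7 (7 lines after 6^1)

6^27 = 1023490369077469249536. Using exponentiation by squaring, this requires 7 multiplications. The key idea: if the exponent is even, square the half-power; if odd, multiply by the base once.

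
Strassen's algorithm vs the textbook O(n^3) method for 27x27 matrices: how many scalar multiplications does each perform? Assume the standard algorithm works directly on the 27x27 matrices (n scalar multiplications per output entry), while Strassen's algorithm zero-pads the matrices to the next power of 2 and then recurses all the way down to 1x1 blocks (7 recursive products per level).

Matrix multiplication for 27x27 matrices:

Strassen's algorithm requires power-of-2 dimensions. Pad 27x27 to 32x32 (next power of 2).

Standard algorithm: 27^3 = 19683 multiplications
Strassen's algorithm: 7^(log2(32)) = 7^5 = 16807 multiplications
Savings: 19683 - 16807 = 2876 multiplications

Standard: 19683 multiplications (27^3). Strassen: 16807 multiplications (7^5, after padding to 32x32). Strassen reduces 8 recursive multiplications to 7 at each level.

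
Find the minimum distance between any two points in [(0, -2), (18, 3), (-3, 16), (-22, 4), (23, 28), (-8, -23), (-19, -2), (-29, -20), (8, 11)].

Computing all pairwise distances among 9 points:

d((0, -2), (18, 3)) = 18.6815
d((0, -2), (-3, 16)) = 18.2483
d((0, -2), (-22, 4)) = 22.8035
d((0, -2), (23, 28)) = 37.8021
d((0, -2), (-8, -23)) = 22.4722
d((0, -2), (-19, -2)) = 19.0
d((0, -2), (-29, -20)) = 34.1321
d((0, -2), (8, 11)) = 15.2643
d((18, 3), (-3, 16)) = 24.6982
d((18, 3), (-22, 4)) = 40.0125
d((18, 3), (23, 28)) = 25.4951
d((18, 3), (-8, -23)) = 36.7696
d((18, 3), (-19, -2)) = 37.3363
d((18, 3), (-29, -20)) = 52.3259
d((18, 3), (8, 11)) = 12.8062
d((-3, 16), (-22, 4)) = 22.4722
d((-3, 16), (23, 28)) = 28.6356
d((-3, 16), (-8, -23)) = 39.3192
d((-3, 16), (-19, -2)) = 24.0832
d((-3, 16), (-29, -20)) = 44.4072
d((-3, 16), (8, 11)) = 12.083
d((-22, 4), (23, 28)) = 51.0
d((-22, 4), (-8, -23)) = 30.4138
d((-22, 4), (-19, -2)) = 6.7082 <-- minimum
d((-22, 4), (-29, -20)) = 25.0
d((-22, 4), (8, 11)) = 30.8058
d((23, 28), (-8, -23)) = 59.6825
d((23, 28), (-19, -2)) = 51.614
d((23, 28), (-29, -20)) = 70.7672
d((23, 28), (8, 11)) = 22.6716
d((-8, -23), (-19, -2)) = 23.7065
d((-8, -23), (-29, -20)) = 21.2132
d((-8, -23), (8, 11)) = 37.5766
d((-19, -2), (-29, -20)) = 20.5913
d((-19, -2), (8, 11)) = 29.9666
d((-29, -20), (8, 11)) = 48.2701

Closest pair: (-22, 4) and (-19, -2) with distance 6.7082

The closest pair is (-22, 4) and (-19, -2) with Euclidean distance 6.7082. For 9 points, brute-force pairwise comparison is shown above. For large n, the divide-and-conquer algorithm (sort by x, recurse on halves, check the dividing strip) achieves O(n log n).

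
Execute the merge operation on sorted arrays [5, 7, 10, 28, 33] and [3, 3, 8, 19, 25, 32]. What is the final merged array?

Merging process:

Compare 5 vs 3: take 3 from right. Merged: [3]
Compare 5 vs 3: take 3 from right. Merged: [3, 3]
Compare 5 vs 8: take 5 from left. Merged: [3, 3, 5]
Compare 7 vs 8: take 7 from left. Merged: [3, 3, 5, 7]
Compare 10 vs 8: take 8 from right. Merged: [3, 3, 5, 7, 8]
Compare 10 vs 19: take 10 from left. Merged: [3, 3, 5, 7, 8, 10]
Compare 28 vs 19: take 19 from right. Merged: [3, 3, 5, 7, 8, 10, 19]
Compare 28 vs 25: take 25 from right. Merged: [3, 3, 5, 7, 8, 10, 19, 25]
Compare 28 vs 32: take 28 from left. Merged: [3, 3, 5, 7, 8, 10, 19, 25, 28]
Compare 33 vs 32: take 32 from right. Merged: [3, 3, 5, 7, 8, 10, 19, 25, 28, 32]
Append remaining from left: [33]. Merged: [3, 3, 5, 7, 8, 10, 19, 25, 28, 32, 33]

Final merged array: [3, 3, 5, 7, 8, 10, 19, 25, 28, 32, 33]
Total comparisons: 10

The merged array is [3, 3, 5, 7, 8, 10, 19, 25, 28, 32, 33], requiring 10 comparisons. The merge step runs in O(n) time where n is the total number of elements.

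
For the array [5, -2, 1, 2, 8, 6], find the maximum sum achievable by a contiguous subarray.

Using Kadane's algorithm on [5, -2, 1, 2, 8, 6]:

Scanning through the array:
Position 1 (value -2): max_ending_here = 3, max_so_far = 5
Position 2 (value 1): max_ending_here = 4, max_so_far = 5
Position 3 (value 2): max_ending_here = 6, max_so_far = 6
Position 4 (value 8): max_ending_here = 14, max_so_far = 14
Position 5 (value 6): max_ending_here = 20, max_so_far = 20

Maximum subarray: [5, -2, 1, 2, 8, 6]
Maximum sum: 20

The maximum subarray is [5, -2, 1, 2, 8, 6] with sum 20. This subarray runs from index 0 to index 5.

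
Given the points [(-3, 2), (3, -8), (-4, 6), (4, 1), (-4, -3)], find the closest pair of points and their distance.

Computing all pairwise distances among 5 points:

d((-3, 2), (3, -8)) = 11.6619
d((-3, 2), (-4, 6)) = 4.1231 <-- minimum
d((-3, 2), (4, 1)) = 7.0711
d((-3, 2), (-4, -3)) = 5.099
d((3, -8), (-4, 6)) = 15.6525
d((3, -8), (4, 1)) = 9.0554
d((3, -8), (-4, -3)) = 8.6023
d((-4, 6), (4, 1)) = 9.434
d((-4, 6), (-4, -3)) = 9.0
d((4, 1), (-4, -3)) = 8.9443

Closest pair: (-3, 2) and (-4, 6) with distance 4.1231

The closest pair is (-3, 2) and (-4, 6) with Euclidean distance 4.1231. For 5 points, brute-force pairwise comparison is shown above. For large n, the divide-and-conquer algorithm (sort by x, recurse on halves, check the dividing strip) achieves O(n log n).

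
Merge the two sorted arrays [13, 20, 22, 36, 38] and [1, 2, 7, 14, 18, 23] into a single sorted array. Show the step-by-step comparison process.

Merging process:

Compare 13 vs 1: take 1 from right. Merged: [1]
Compare 13 vs 2: take 2 from right. Merged: [1, 2]
Compare 13 vs 7: take 7 from right. Merged: [1, 2, 7]
Compare 13 vs 14: take 13 from left. Merged: [1, 2, 7, 13]
Compare 20 vs 14: take 14 from right. Merged: [1, 2, 7, 13, 14]
Compare 20 vs 18: take 18 from right. Merged: [1, 2, 7, 13, 14, 18]
Compare 20 vs 23: take 20 from left. Merged: [1, 2, 7, 13, 14, 18, 20]
Compare 22 vs 23: take 22 from left. Merged: [1, 2, 7, 13, 14, 18, 20, 22]
Compare 36 vs 23: take 23 from right. Merged: [1, 2, 7, 13, 14, 18, 20, 22, 23]
Append remaining from left: [36, 38]. Merged: [1, 2, 7, 13, 14, 18, 20, 22, 23, 36, 38]

Final merged array: [1, 2, 7, 13, 14, 18, 20, 22, 23, 36, 38]
Total comparisons: 9

The merged array is [1, 2, 7, 13, 14, 18, 20, 22, 23, 36, 38], requiring 9 comparisons. The merge step runs in O(n) time where n is the total number of elements.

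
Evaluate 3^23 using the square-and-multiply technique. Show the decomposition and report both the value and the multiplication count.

Computing 3^23 by squaring (build up from 3^1; each line after the first costs one multiplication):

3^1 = 3
3^2 = (3^1)^2 = 3^2 = 9
3^4 = (3^2)^2 = 9^2 = 81
3^5 = 3 * 3^4 = 3 * 81 = 243
3^10 = (3^5)^2 = 243^2 = 59049
3^11 = 3 * 3^10 = 3 * 59049 = 177147
3^22 = (3^11)^2 = 177147^2 = 31381059609
3^23 = 3 * 3^22 = 3 * 31381059609 = 94143178827

Result: 94143178827
Multiplications needed: 7 (7 lines after 3^1)

3^23 = 94143178827. Using exponentiation by squaring, this requires 7 multiplications. The key idea: if the exponent is even, square the half-power; if odd, multiply by the base once.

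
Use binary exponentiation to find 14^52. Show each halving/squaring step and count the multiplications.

Computing 14^52 by squaring (build up from 14^1; each line after the first costs one multiplication):

14^1 = 14
14^2 = (14^1)^2 = 14^2 = 196
14^3 = 14 * 14^2 = 14 * 196 = 2744
14^6 = (14^3)^2 = 2744^2 = 7529536
14^12 = (14^6)^2 = 7529536^2 = 56693912375296
14^13 = 14 * 14^12 = 14 * 56693912375296 = 793714773254144
14^26 = (14^13)^2 = 793714773254144^2 = 629983141281877223603213172736
14^52 = (14^26)^2 = 629983141281877223603213172736^2 = 396878758299381678483277913691857524931552116018231373725696

Result: 396878758299381678483277913691857524931552116018231373725696
Multiplications needed: 7 (7 lines after 14^1)

14^52 = 396878758299381678483277913691857524931552116018231373725696. Using exponentiation by squaring, this requires 7 multiplications. The key idea: if the exponent is even, square the half-power; if odd, multiply by the base once.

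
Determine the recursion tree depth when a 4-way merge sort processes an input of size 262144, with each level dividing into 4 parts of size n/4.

For divide and conquer with division factor 4:

Problem sizes at each level:
Level 0: 262144
Level 1: 65536
Level 2: 16384
Level 3: 4096
Level 4: 1024
Level 5: 256
Level 6: 64
Level 7: 16
Level 8: 4
Level 9: 1

The root is level 0 and the size-1 base case is level 9 (the tree spans levels 0 through 9, i.e. 10 levels counting the root), so the depth is the number of divisions: log_4(262144) = 9

The recursion tree depth is log_4(262144) = 9. At each level, the problem size is divided by 4, so it takes 9 divisions to reduce to a base case of size 1. The algorithm makes 4 recursive calls at each level.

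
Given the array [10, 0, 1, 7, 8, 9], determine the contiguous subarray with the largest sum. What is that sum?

Using Kadane's algorithm on [10, 0, 1, 7, 8, 9]:

Scanning through the array:
Position 1 (value 0): max_ending_here = 10, max_so_far = 10
Position 2 (value 1): max_ending_here = 11, max_so_far = 11
Position 3 (value 7): max_ending_here = 18, max_so_far = 18
Position 4 (value 8): max_ending_here = 26, max_so_far = 26
Position 5 (value 9): max_ending_here = 35, max_so_far = 35

Maximum subarray: [10, 0, 1, 7, 8, 9]
Maximum sum: 35

The maximum subarray is [10, 0, 1, 7, 8, 9] with sum 35. This subarray runs from index 0 to index 5.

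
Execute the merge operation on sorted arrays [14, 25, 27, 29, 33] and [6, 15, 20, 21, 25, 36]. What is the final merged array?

Merging process:

Compare 14 vs 6: take 6 from right. Merged: [6]
Compare 14 vs 15: take 14 from left. Merged: [6, 14]
Compare 25 vs 15: take 15 from right. Merged: [6, 14, 15]
Compare 25 vs 20: take 20 from right. Merged: [6, 14, 15, 20]
Compare 25 vs 21: take 21 from right. Merged: [6, 14, 15, 20, 21]
Compare 25 vs 25: take 25 from left. Merged: [6, 14, 15, 20, 21, 25]
Compare 27 vs 25: take 25 from right. Merged: [6, 14, 15, 20, 21, 25, 25]
Compare 27 vs 36: take 27 from left. Merged: [6, 14, 15, 20, 21, 25, 25, 27]
Compare 29 vs 36: take 29 from left. Merged: [6, 14, 15, 20, 21, 25, 25, 27, 29]
Compare 33 vs 36: take 33 from left. Merged: [6, 14, 15, 20, 21, 25, 25, 27, 29, 33]
Append remaining from right: [36]. Merged: [6, 14, 15, 20, 21, 25, 25, 27, 29, 33, 36]

Final merged array: [6, 14, 15, 20, 21, 25, 25, 27, 29, 33, 36]
Total comparisons: 10

The merged array is [6, 14, 15, 20, 21, 25, 25, 27, 29, 33, 36], requiring 10 comparisons. The merge step runs in O(n) time where n is the total number of elements.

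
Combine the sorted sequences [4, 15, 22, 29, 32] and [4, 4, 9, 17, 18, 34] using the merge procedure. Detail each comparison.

Merging process:

Compare 4 vs 4: take 4 from left. Merged: [4]
Compare 15 vs 4: take 4 from right. Merged: [4, 4]
Compare 15 vs 4: take 4 from right. Merged: [4, 4, 4]
Compare 15 vs 9: take 9 from right. Merged: [4, 4, 4, 9]
Compare 15 vs 17: take 15 from left. Merged: [4, 4, 4, 9, 15]
Compare 22 vs 17: take 17 from right. Merged: [4, 4, 4, 9, 15, 17]
Compare 22 vs 18: take 18 from right. Merged: [4, 4, 4, 9, 15, 17, 18]
Compare 22 vs 34: take 22 from left. Merged: [4, 4, 4, 9, 15, 17, 18, 22]
Compare 29 vs 34: take 29 from left. Merged: [4, 4, 4, 9, 15, 17, 18, 22, 29]
Compare 32 vs 34: take 32 from left. Merged: [4, 4, 4, 9, 15, 17, 18, 22, 29, 32]
Append remaining from right: [34]. Merged: [4, 4, 4, 9, 15, 17, 18, 22, 29, 32, 34]

Final merged array: [4, 4, 4, 9, 15, 17, 18, 22, 29, 32, 34]
Total comparisons: 10

The merged array is [4, 4, 4, 9, 15, 17, 18, 22, 29, 32, 34], requiring 10 comparisons. The merge step runs in O(n) time where n is the total number of elements.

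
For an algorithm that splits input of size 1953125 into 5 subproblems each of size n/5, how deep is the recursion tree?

For divide and conquer with division factor 5:

Problem sizes at each level:
Level 0: 1953125
Level 1: 390625
Level 2: 78125
Level 3: 15625
Level 4: 3125
Level 5: 625
Level 6: 125
Level 7: 25
Level 8: 5
Level 9: 1

The root is level 0 and the size-1 base case is level 9 (the tree spans levels 0 through 9, i.e. 10 levels counting the root), so the depth is the number of divisions: log_5(1953125) = 9

The recursion tree depth is log_5(1953125) = 9. At each level, the problem size is divided by 5, so it takes 9 divisions to reduce to a base case of size 1. The algorithm makes 5 recursive calls at each level.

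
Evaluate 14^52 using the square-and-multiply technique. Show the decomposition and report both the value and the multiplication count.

Computing 14^52 by squaring (build up from 14^1; each line after the first costs one multiplication):

14^1 = 14
14^2 = (14^1)^2 = 14^2 = 196
14^3 = 14 * 14^2 = 14 * 196 = 2744
14^6 = (14^3)^2 = 2744^2 = 7529536
14^12 = (14^6)^2 = 7529536^2 = 56693912375296
14^13 = 14 * 14^12 = 14 * 56693912375296 = 793714773254144
14^26 = (14^13)^2 = 793714773254144^2 = 629983141281877223603213172736
14^52 = (14^26)^2 = 629983141281877223603213172736^2 = 396878758299381678483277913691857524931552116018231373725696

Result: 396878758299381678483277913691857524931552116018231373725696
Multiplications needed: 7 (7 lines after 14^1)

14^52 = 396878758299381678483277913691857524931552116018231373725696. Using exponentiation by squaring, this requires 7 multiplications. The key idea: if the exponent is even, square the half-power; if odd, multiply by the base once.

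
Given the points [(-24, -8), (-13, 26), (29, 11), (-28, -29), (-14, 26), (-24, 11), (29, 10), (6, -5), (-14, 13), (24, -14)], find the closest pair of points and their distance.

Computing all pairwise distances among 10 points:

d((-24, -8), (-13, 26)) = 35.7351
d((-24, -8), (29, 11)) = 56.3028
d((-24, -8), (-28, -29)) = 21.3776
d((-24, -8), (-14, 26)) = 35.4401
d((-24, -8), (-24, 11)) = 19.0
d((-24, -8), (29, 10)) = 55.9732
d((-24, -8), (6, -5)) = 30.1496
d((-24, -8), (-14, 13)) = 23.2594
d((-24, -8), (24, -14)) = 48.3735
d((-13, 26), (29, 11)) = 44.5982
d((-13, 26), (-28, -29)) = 57.0088
d((-13, 26), (-14, 26)) = 1.0 <-- minimum
d((-13, 26), (-24, 11)) = 18.6011
d((-13, 26), (29, 10)) = 44.9444
d((-13, 26), (6, -5)) = 36.3593
d((-13, 26), (-14, 13)) = 13.0384
d((-13, 26), (24, -14)) = 54.4885
d((29, 11), (-28, -29)) = 69.6348
d((29, 11), (-14, 26)) = 45.5412
d((29, 11), (-24, 11)) = 53.0
d((29, 11), (29, 10)) = 1.0 <-- minimum
d((29, 11), (6, -5)) = 28.0179
d((29, 11), (-14, 13)) = 43.0465
d((29, 11), (24, -14)) = 25.4951
d((-28, -29), (-14, 26)) = 56.7539
d((-28, -29), (-24, 11)) = 40.1995
d((-28, -29), (29, 10)) = 69.0652
d((-28, -29), (6, -5)) = 41.6173
d((-28, -29), (-14, 13)) = 44.2719
d((-28, -29), (24, -14)) = 54.1202
d((-14, 26), (-24, 11)) = 18.0278
d((-14, 26), (29, 10)) = 45.8803
d((-14, 26), (6, -5)) = 36.8917
d((-14, 26), (-14, 13)) = 13.0
d((-14, 26), (24, -14)) = 55.1725
d((-24, 11), (29, 10)) = 53.0094
d((-24, 11), (6, -5)) = 34.0
d((-24, 11), (-14, 13)) = 10.198
d((-24, 11), (24, -14)) = 54.1202
d((29, 10), (6, -5)) = 27.4591
d((29, 10), (-14, 13)) = 43.1045
d((29, 10), (24, -14)) = 24.5153
d((6, -5), (-14, 13)) = 26.9072
d((6, -5), (24, -14)) = 20.1246
d((-14, 13), (24, -14)) = 46.6154

Minimum distance: 1.0 (tie among 2 pairs: (-13, 26) and (-14, 26); (29, 11) and (29, 10))

The minimum Euclidean distance is 1.0. There is a tie: 2 pairs achieve this minimum — (-13, 26) and (-14, 26); (29, 11) and (29, 10). Any of these is a valid closest pair. For 10 points, brute-force pairwise comparison is shown above. For large n, the divide-and-conquer algorithm (sort by x, recurse on halves, check the dividing strip) achieves O(n log n).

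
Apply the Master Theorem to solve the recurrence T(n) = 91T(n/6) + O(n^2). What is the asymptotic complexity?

Master Theorem for T(n) = 91T(n/6) + O(n^2):

a = 91, b = 6, c = 2
log_b(a) = log_6(91) = 2.5176

Case 1: c = 2 < log_6(91) = 2.5176
T(n) = O(n^(log_6 91))

For T(n) = 91T(n/6) + O(n^2): log_6(91) = 2.5176. This is Case 1 of the Master Theorem (c < log_b(a), work dominated by leaves), giving O(n^(log_6 91)).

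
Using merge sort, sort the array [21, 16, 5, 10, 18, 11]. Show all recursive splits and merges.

Merge sort trace:

Split: [21, 16, 5, 10, 18, 11] -> [21, 16, 5] and [10, 18, 11]
  Split: [21, 16, 5] -> [21] and [16, 5]
    Split: [16, 5] -> [16] and [5]
    Merge: [16] + [5] -> [5, 16]
  Merge: [21] + [5, 16] -> [5, 16, 21]
  Split: [10, 18, 11] -> [10] and [18, 11]
    Split: [18, 11] -> [18] and [11]
    Merge: [18] + [11] -> [11, 18]
  Merge: [10] + [11, 18] -> [10, 11, 18]
Merge: [5, 16, 21] + [10, 11, 18] -> [5, 10, 11, 16, 18, 21]

Final sorted array: [5, 10, 11, 16, 18, 21]

The merge sort proceeds by recursively splitting the array and merging sorted halves.
After all merges, the sorted array is [5, 10, 11, 16, 18, 21].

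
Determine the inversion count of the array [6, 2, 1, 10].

Finding inversions in [6, 2, 1, 10]:

(0, 1): arr[0]=6 > arr[1]=2
(0, 2): arr[0]=6 > arr[2]=1
(1, 2): arr[1]=2 > arr[2]=1

Total inversions: 3

The array has 3 inversion(s): (0,1), (0,2), (1,2). Each pair (i,j) satisfies i < j and arr[i] > arr[j].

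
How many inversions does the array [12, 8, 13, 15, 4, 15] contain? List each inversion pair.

Finding inversions in [12, 8, 13, 15, 4, 15]:

(0, 1): arr[0]=12 > arr[1]=8
(0, 4): arr[0]=12 > arr[4]=4
(1, 4): arr[1]=8 > arr[4]=4
(2, 4): arr[2]=13 > arr[4]=4
(3, 4): arr[3]=15 > arr[4]=4

Total inversions: 5

The array has 5 inversion(s): (0,1), (0,4), (1,4), (2,4), (3,4). Each pair (i,j) satisfies i < j and arr[i] > arr[j].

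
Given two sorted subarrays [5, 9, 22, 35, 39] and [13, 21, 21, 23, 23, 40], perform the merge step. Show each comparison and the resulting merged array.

Merging process:

Compare 5 vs 13: take 5 from left. Merged: [5]
Compare 9 vs 13: take 9 from left. Merged: [5, 9]
Compare 22 vs 13: take 13 from right. Merged: [5, 9, 13]
Compare 22 vs 21: take 21 from right. Merged: [5, 9, 13, 21]
Compare 22 vs 21: take 21 from right. Merged: [5, 9, 13, 21, 21]
Compare 22 vs 23: take 22 from left. Merged: [5, 9, 13, 21, 21, 22]
Compare 35 vs 23: take 23 from right. Merged: [5, 9, 13, 21, 21, 22, 23]
Compare 35 vs 23: take 23 from right. Merged: [5, 9, 13, 21, 21, 22, 23, 23]
Compare 35 vs 40: take 35 from left. Merged: [5, 9, 13, 21, 21, 22, 23, 23, 35]
Compare 39 vs 40: take 39 from left. Merged: [5, 9, 13, 21, 21, 22, 23, 23, 35, 39]
Append remaining from right: [40]. Merged: [5, 9, 13, 21, 21, 22, 23, 23, 35, 39, 40]

Final merged array: [5, 9, 13, 21, 21, 22, 23, 23, 35, 39, 40]
Total comparisons: 10

The merged array is [5, 9, 13, 21, 21, 22, 23, 23, 35, 39, 40], requiring 10 comparisons. The merge step runs in O(n) time where n is the total number of elements.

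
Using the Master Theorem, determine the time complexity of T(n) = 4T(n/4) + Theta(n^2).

Master Theorem for T(n) = 4T(n/4) + O(n^2):

a = 4, b = 4, c = 2
log_b(a) = log_4(4) = 1.0000

Case 3: c = 2 > log_4(4) = 1.0000
T(n) = O(n^2) = O(n^2)

For T(n) = 4T(n/4) + O(n^2): log_4(4) = 1.0000. This is Case 3 of the Master Theorem (c > log_b(a), work dominated by root), giving O(n^2).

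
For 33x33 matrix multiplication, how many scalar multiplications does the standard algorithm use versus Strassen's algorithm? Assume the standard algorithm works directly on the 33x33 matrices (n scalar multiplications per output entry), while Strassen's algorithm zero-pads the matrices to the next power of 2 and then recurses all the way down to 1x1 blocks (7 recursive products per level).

Matrix multiplication for 33x33 matrices:

Strassen's algorithm requires power-of-2 dimensions. Pad 33x33 to 64x64 (next power of 2).

Standard algorithm: 33^3 = 35937 multiplications
Strassen's algorithm: 7^(log2(64)) = 7^6 = 117649 multiplications
Difference: 35937 - 117649 = -81712 (Strassen uses MORE here due to padding overhead — for small or just-over-power-of-2 n, padding can outweigh the per-level savings)

Standard: 35937 multiplications (33^3). Strassen: 117649 multiplications (7^6, after padding to 64x64). Strassen reduces 8 recursive multiplications to 7 at each level.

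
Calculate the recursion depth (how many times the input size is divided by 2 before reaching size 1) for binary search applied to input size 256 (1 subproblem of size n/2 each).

For divide and conquer with division factor 2:

Problem sizes at each level:
Level 0: 256
Level 1: 128
Level 2: 64
Level 3: 32
Level 4: 16
Level 5: 8
Level 6: 4
Level 7: 2
Level 8: 1

The root is level 0 and the size-1 base case is level 8 (the tree spans levels 0 through 8, i.e. 9 levels counting the root), so the depth is the number of divisions: log_2(256) = 8

The recursion tree depth is log_2(256) = 8. At each level, the problem size is divided by 2, so it takes 8 divisions to reduce to a base case of size 1. The algorithm makes 1 recursive call at each level.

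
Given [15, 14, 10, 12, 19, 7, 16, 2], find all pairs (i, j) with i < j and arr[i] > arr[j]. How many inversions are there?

Finding inversions in [15, 14, 10, 12, 19, 7, 16, 2]:

(0, 1): arr[0]=15 > arr[1]=14
(0, 2): arr[0]=15 > arr[2]=10
(0, 3): arr[0]=15 > arr[3]=12
(0, 5): arr[0]=15 > arr[5]=7
(0, 7): arr[0]=15 > arr[7]=2
(1, 2): arr[1]=14 > arr[2]=10
(1, 3): arr[1]=14 > arr[3]=12
(1, 5): arr[1]=14 > arr[5]=7
(1, 7): arr[1]=14 > arr[7]=2
(2, 5): arr[2]=10 > arr[5]=7
(2, 7): arr[2]=10 > arr[7]=2
(3, 5): arr[3]=12 > arr[5]=7
(3, 7): arr[3]=12 > arr[7]=2
(4, 5): arr[4]=19 > arr[5]=7
(4, 6): arr[4]=19 > arr[6]=16
(4, 7): arr[4]=19 > arr[7]=2
(5, 7): arr[5]=7 > arr[7]=2
(6, 7): arr[6]=16 > arr[7]=2

Total inversions: 18

The array has 18 inversion(s): (0,1), (0,2), (0,3), (0,5), (0,7), (1,2), (1,3), (1,5), (1,7), (2,5), (2,7), (3,5), (3,7), (4,5), (4,6), (4,7), (5,7), (6,7). Each pair (i,j) satisfies i < j and arr[i] > arr[j].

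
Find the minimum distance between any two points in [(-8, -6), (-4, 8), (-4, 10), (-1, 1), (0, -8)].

Computing all pairwise distances among 5 points:

d((-8, -6), (-4, 8)) = 14.5602
d((-8, -6), (-4, 10)) = 16.4924
d((-8, -6), (-1, 1)) = 9.8995
d((-8, -6), (0, -8)) = 8.2462
d((-4, 8), (-4, 10)) = 2.0 <-- minimum
d((-4, 8), (-1, 1)) = 7.6158
d((-4, 8), (0, -8)) = 16.4924
d((-4, 10), (-1, 1)) = 9.4868
d((-4, 10), (0, -8)) = 18.4391
d((-1, 1), (0, -8)) = 9.0554

Closest pair: (-4, 8) and (-4, 10) with distance 2.0

The closest pair is (-4, 8) and (-4, 10) with Euclidean distance 2.0. For 5 points, brute-force pairwise comparison is shown above. For large n, the divide-and-conquer algorithm (sort by x, recurse on halves, check the dividing strip) achieves O(n log n).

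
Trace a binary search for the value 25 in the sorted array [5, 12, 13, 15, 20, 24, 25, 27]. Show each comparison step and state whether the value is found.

Binary search for 25 in [5, 12, 13, 15, 20, 24, 25, 27]:

lo=0, hi=7, mid=3, arr[mid]=15 -> 15 < 25, search right half
lo=4, hi=7, mid=5, arr[mid]=24 -> 24 < 25, search right half
lo=6, hi=7, mid=6, arr[mid]=25 -> Found target at index 6!

Binary search finds 25 at index 6 after 3 comparisons. The search repeatedly halves the search space by comparing with the middle element.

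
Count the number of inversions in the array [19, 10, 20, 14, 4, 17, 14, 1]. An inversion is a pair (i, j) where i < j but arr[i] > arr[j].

Finding inversions in [19, 10, 20, 14, 4, 17, 14, 1]:

(0, 1): arr[0]=19 > arr[1]=10
(0, 3): arr[0]=19 > arr[3]=14
(0, 4): arr[0]=19 > arr[4]=4
(0, 5): arr[0]=19 > arr[5]=17
(0, 6): arr[0]=19 > arr[6]=14
(0, 7): arr[0]=19 > arr[7]=1
(1, 4): arr[1]=10 > arr[4]=4
(1, 7): arr[1]=10 > arr[7]=1
(2, 3): arr[2]=20 > arr[3]=14
(2, 4): arr[2]=20 > arr[4]=4
(2, 5): arr[2]=20 > arr[5]=17
(2, 6): arr[2]=20 > arr[6]=14
(2, 7): arr[2]=20 > arr[7]=1
(3, 4): arr[3]=14 > arr[4]=4
(3, 7): arr[3]=14 > arr[7]=1
(4, 7): arr[4]=4 > arr[7]=1
(5, 6): arr[5]=17 > arr[6]=14
(5, 7): arr[5]=17 > arr[7]=1
(6, 7): arr[6]=14 > arr[7]=1

Total inversions: 19

The array has 19 inversion(s): (0,1), (0,3), (0,4), (0,5), (0,6), (0,7), (1,4), (1,7), (2,3), (2,4), (2,5), (2,6), (2,7), (3,4), (3,7), (4,7), (5,6), (5,7), (6,7). Each pair (i,j) satisfies i < j and arr[i] > arr[j].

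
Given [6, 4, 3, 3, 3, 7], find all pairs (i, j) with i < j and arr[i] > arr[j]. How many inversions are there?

Finding inversions in [6, 4, 3, 3, 3, 7]:

(0, 1): arr[0]=6 > arr[1]=4
(0, 2): arr[0]=6 > arr[2]=3
(0, 3): arr[0]=6 > arr[3]=3
(0, 4): arr[0]=6 > arr[4]=3
(1, 2): arr[1]=4 > arr[2]=3
(1, 3): arr[1]=4 > arr[3]=3
(1, 4): arr[1]=4 > arr[4]=3

Total inversions: 7

The array has 7 inversion(s): (0,1), (0,2), (0,3), (0,4), (1,2), (1,3), (1,4). Each pair (i,j) satisfies i < j and arr[i] > arr[j].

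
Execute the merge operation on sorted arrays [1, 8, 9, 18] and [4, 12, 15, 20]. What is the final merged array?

Merging process:

Compare 1 vs 4: take 1 from left. Merged: [1]
Compare 8 vs 4: take 4 from right. Merged: [1, 4]
Compare 8 vs 12: take 8 from left. Merged: [1, 4, 8]
Compare 9 vs 12: take 9 from left. Merged: [1, 4, 8, 9]
Compare 18 vs 12: take 12 from right. Merged: [1, 4, 8, 9, 12]
Compare 18 vs 15: take 15 from right. Merged: [1, 4, 8, 9, 12, 15]
Compare 18 vs 20: take 18 from left. Merged: [1, 4, 8, 9, 12, 15, 18]
Append remaining from right: [20]. Merged: [1, 4, 8, 9, 12, 15, 18, 20]

Final merged array: [1, 4, 8, 9, 12, 15, 18, 20]
Total comparisons: 7

The merged array is [1, 4, 8, 9, 12, 15, 18, 20], requiring 7 comparisons. The merge step runs in O(n) time where n is the total number of elements.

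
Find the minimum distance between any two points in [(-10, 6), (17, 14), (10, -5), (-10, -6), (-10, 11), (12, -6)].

Computing all pairwise distances among 6 points:

d((-10, 6), (17, 14)) = 28.1603
d((-10, 6), (10, -5)) = 22.8254
d((-10, 6), (-10, -6)) = 12.0
d((-10, 6), (-10, 11)) = 5.0
d((-10, 6), (12, -6)) = 25.0599
d((17, 14), (10, -5)) = 20.2485
d((17, 14), (-10, -6)) = 33.6006
d((17, 14), (-10, 11)) = 27.1662
d((17, 14), (12, -6)) = 20.6155
d((10, -5), (-10, -6)) = 20.025
d((10, -5), (-10, 11)) = 25.6125
d((10, -5), (12, -6)) = 2.2361 <-- minimum
d((-10, -6), (-10, 11)) = 17.0
d((-10, -6), (12, -6)) = 22.0
d((-10, 11), (12, -6)) = 27.8029

Closest pair: (10, -5) and (12, -6) with distance 2.2361

The closest pair is (10, -5) and (12, -6) with Euclidean distance 2.2361. For 6 points, brute-force pairwise comparison is shown above. For large n, the divide-and-conquer algorithm (sort by x, recurse on halves, check the dividing strip) achieves O(n log n).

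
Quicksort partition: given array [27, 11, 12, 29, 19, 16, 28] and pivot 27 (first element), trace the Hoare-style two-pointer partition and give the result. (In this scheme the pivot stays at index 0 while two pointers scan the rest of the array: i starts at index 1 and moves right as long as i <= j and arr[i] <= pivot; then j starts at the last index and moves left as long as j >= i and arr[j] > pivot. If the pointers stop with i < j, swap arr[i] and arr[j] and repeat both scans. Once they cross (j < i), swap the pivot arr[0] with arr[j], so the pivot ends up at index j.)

Hoare-style two-pointer partition with pivot = 27:

Initial array: [27, 11, 12, 29, 19, 16, 28]

Pointers start at i = 1, j = 6.
i stops at index 3 (arr[3]=29 > 27), j stops at index 5 (arr[5]=16 <= 27): swap arr[3] and arr[5], array becomes [27, 11, 12, 16, 19, 29, 28]
i ends at 5, j ends at 4: the pointers have crossed (j < i), so scanning stops.

Swap pivot arr[0] with arr[4] to place pivot at position 4: [19, 11, 12, 16, 27, 29, 28]
Pivot position: 4

After partitioning with pivot 27, the array becomes [19, 11, 12, 16, 27, 29, 28]. The pivot is placed at index 4. All elements to the left of the pivot are <= 27, and all elements to the right are > 27.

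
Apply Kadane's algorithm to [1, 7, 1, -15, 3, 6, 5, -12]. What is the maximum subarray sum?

Using Kadane's algorithm on [1, 7, 1, -15, 3, 6, 5, -12]:

Scanning through the array:
Position 1 (value 7): max_ending_here = 8, max_so_far = 8
Position 2 (value 1): max_ending_here = 9, max_so_far = 9
Position 3 (value -15): max_ending_here = -6, max_so_far = 9
Position 4 (value 3): max_ending_here = 3, max_so_far = 9
Position 5 (value 6): max_ending_here = 9, max_so_far = 9
Position 6 (value 5): max_ending_here = 14, max_so_far = 14
Position 7 (value -12): max_ending_here = 2, max_so_far = 14

Maximum subarray: [3, 6, 5]
Maximum sum: 14

The maximum subarray is [3, 6, 5] with sum 14. This subarray runs from index 4 to index 6.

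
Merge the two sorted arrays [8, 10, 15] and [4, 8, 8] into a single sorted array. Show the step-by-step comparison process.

Merging process:

Compare 8 vs 4: take 4 from right. Merged: [4]
Compare 8 vs 8: take 8 from left. Merged: [4, 8]
Compare 10 vs 8: take 8 from right. Merged: [4, 8, 8]
Compare 10 vs 8: take 8 from right. Merged: [4, 8, 8, 8]
Append remaining from left: [10, 15]. Merged: [4, 8, 8, 8, 10, 15]

Final merged array: [4, 8, 8, 8, 10, 15]
Total comparisons: 4

The merged array is [4, 8, 8, 8, 10, 15], requiring 4 comparisons. The merge step runs in O(n) time where n is the total number of elements.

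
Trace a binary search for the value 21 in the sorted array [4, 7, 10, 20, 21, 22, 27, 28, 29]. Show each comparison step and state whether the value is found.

Binary search for 21 in [4, 7, 10, 20, 21, 22, 27, 28, 29]:

lo=0, hi=8, mid=4, arr[mid]=21 -> Found target at index 4!

Binary search finds 21 at index 4 after 1 comparisons. The search repeatedly halves the search space by comparing with the middle element.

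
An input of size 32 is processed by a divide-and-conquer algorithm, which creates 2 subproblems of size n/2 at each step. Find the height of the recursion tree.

For divide and conquer with division factor 2:

Problem sizes at each level:
Level 0: 32
Level 1: 16
Level 2: 8
Level 3: 4
Level 4: 2
Level 5: 1

The root is level 0 and the size-1 base case is level 5 (the tree spans levels 0 through 5, i.e. 6 levels counting the root), so the depth is the number of divisions: log_2(32) = 5

The recursion tree depth is log_2(32) = 5. At each level, the problem size is divided by 2, so it takes 5 divisions to reduce to a base case of size 1. The algorithm makes 2 recursive calls at each level.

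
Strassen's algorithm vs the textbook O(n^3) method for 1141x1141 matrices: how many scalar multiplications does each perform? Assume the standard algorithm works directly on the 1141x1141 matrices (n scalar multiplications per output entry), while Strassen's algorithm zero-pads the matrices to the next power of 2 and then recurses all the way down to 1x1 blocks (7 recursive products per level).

Matrix multiplication for 1141x1141 matrices:

Strassen's algorithm requires power-of-2 dimensions. Pad 1141x1141 to 2048x2048 (next power of 2).

Standard algorithm: 1141^3 = 1485446221 multiplications
Strassen's algorithm: 7^(log2(2048)) = 7^11 = 1977326743 multiplications
Difference: 1485446221 - 1977326743 = -491880522 (Strassen uses MORE here due to padding overhead — for small or just-over-power-of-2 n, padding can outweigh the per-level savings)

Standard: 1485446221 multiplications (1141^3). Strassen: 1977326743 multiplications (7^11, after padding to 2048x2048). Strassen reduces 8 recursive multiplications to 7 at each level.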